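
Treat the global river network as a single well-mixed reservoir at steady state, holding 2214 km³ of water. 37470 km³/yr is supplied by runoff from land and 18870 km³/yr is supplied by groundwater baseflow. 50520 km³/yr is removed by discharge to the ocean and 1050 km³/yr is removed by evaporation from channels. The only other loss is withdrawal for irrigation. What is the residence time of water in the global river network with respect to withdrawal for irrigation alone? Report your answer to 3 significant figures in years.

0.464 yr

At steady state ΣF_in = ΣF_out.
ΣF_in = 37470 + 18870 = 56340 km³/yr.
Withdrawal for irrigation flux = ΣF_in − (50520 + 1050) = 56340 − 51570 = 4770 km³/yr.
τ = M / F = 2214 / 4770 = 0.4642 yr.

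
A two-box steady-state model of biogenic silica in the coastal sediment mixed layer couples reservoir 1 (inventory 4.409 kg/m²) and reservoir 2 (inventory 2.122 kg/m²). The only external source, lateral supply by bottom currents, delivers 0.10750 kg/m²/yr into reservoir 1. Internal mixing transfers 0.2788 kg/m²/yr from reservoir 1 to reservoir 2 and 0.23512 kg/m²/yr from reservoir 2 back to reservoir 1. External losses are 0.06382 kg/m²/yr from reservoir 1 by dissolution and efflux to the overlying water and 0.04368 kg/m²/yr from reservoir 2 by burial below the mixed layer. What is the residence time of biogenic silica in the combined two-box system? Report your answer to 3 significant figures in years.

Residence time in the combined system uses the total inventory and the total *external* removal — internal exchanges between the two boxes cancel.
M_total = 4.409 + 2.122 = 6.5310 kg/m².
ΣF_external_out = 0.06382 + 0.04368 = 0.10750 kg/m²/yr.
τ = M_total / ΣF_ext = 6.5310 / 0.10750 = 60.75 yr.

60.8 yr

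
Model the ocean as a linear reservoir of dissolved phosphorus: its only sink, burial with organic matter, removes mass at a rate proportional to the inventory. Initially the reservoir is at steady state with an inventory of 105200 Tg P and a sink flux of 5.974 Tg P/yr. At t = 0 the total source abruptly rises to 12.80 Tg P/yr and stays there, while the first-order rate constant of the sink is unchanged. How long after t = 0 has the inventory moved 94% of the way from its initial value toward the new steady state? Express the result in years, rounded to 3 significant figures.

τ = M₀/F₀ = 105200/5.974 = 17610 yr.
The remaining gap fraction is e^(−t/τ); 94% covered ⇒ e^(−t/τ) = 0.0600.
t = −τ ln(0.0600) = 17610 × 2.813 = 49540 yr.

49500 yr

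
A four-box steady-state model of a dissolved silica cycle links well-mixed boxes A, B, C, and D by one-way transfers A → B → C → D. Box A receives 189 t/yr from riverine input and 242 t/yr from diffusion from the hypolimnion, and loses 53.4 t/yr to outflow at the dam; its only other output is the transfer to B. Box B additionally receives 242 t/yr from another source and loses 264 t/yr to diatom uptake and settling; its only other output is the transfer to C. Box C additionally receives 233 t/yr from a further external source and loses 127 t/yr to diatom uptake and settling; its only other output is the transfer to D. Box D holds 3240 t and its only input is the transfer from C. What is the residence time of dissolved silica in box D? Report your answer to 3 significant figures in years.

Box A: F(A→B) = (189 + 242) − 53.4 = 377.60 t/yr.
Box B: F(B→C) = (377.60 + 242) − 264 = 355.60 t/yr.
Box C: F(C→D) = (355.60 + 233) − 127 = 461.60 t/yr.
Box D throughput = its input = 461.60 t/yr; τ = 3240 / 461.60 = 7.019 yr.

7.02 yr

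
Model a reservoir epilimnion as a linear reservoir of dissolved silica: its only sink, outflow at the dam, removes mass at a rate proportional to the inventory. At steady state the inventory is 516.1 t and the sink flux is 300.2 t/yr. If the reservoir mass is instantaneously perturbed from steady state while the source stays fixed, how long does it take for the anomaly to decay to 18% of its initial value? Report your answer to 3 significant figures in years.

For a linear reservoir the anomaly decays as exp(−t/τ) with τ = M/F = 516.1/300.2 = 1.719 yr.
exp(−t/τ) = 0.18 ⇒ t = −τ ln(0.18) = 1.719 × 1.715 = 2.948 yr.

2.95 yr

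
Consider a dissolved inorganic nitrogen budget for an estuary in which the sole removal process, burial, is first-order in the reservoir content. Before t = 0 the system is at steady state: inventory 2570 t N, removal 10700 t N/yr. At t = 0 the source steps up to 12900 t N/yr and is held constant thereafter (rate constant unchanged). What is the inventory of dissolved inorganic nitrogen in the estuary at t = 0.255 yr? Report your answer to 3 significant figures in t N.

τ = M₀/F₀ = 2570/10700 = 0.2402 yr; rate constant k = 1/τ.
New steady state M_∞ = F₁/k = F₁·τ = 12900 × 0.2402 = 3098.4 t N.
M(t) = M_∞ + (M₀ − M_∞)·e^(−t/τ); t/τ = 0.255/0.2402 = 1.062, so e^(−t/τ) = 0.3459.
M(t) = 3098.4 − 528.4 × 0.3459 = 2915.6 t N.

2920 t N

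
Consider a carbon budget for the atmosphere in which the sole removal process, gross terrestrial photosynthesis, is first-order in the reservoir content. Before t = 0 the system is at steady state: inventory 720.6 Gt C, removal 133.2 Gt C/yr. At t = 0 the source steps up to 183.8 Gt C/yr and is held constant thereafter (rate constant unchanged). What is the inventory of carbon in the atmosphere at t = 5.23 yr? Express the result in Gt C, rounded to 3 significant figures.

The sink rate constant is k = F₀/M₀ = 133.2/720.6 = 0.1848 yr⁻¹.
Solving dM/dt = F₁ − kM with M(0) = M₀ gives M(t) = F₁/k + (M₀ − F₁/k)·e^(−kt).
F₁/k = 183.8/0.1848 = 994.34 Gt C; kt = 0.1848 × 5.23 = 0.9667, e^(−kt) = 0.3803.
M(5.23) = 994.34 + (720.6 − 994.34) × 0.3803 = 994.34 − 104.1 = 890.23 Gt C.

890 Gt C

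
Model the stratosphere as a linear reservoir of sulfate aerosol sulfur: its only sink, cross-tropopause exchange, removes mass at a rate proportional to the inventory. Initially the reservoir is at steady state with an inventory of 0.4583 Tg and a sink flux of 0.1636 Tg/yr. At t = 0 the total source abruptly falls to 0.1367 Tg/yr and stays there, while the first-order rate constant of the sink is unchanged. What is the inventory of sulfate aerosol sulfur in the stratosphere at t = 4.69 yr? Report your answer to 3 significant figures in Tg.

τ = M₀/F₀ = 0.4583/0.1636 = 2.801 yr; rate constant k = 1/τ.
New steady state M_∞ = F₁/k = F₁·τ = 0.1367 × 2.801 = 0.38294 Tg.
M(t) = M_∞ + (M₀ − M_∞)·e^(−t/τ); t/τ = 4.69/2.801 = 1.674, so e^(−t/τ) = 0.1875.
M(t) = 0.38294 + 0.07536 × 0.1875 = 0.39707 Tg.

0.397 Tg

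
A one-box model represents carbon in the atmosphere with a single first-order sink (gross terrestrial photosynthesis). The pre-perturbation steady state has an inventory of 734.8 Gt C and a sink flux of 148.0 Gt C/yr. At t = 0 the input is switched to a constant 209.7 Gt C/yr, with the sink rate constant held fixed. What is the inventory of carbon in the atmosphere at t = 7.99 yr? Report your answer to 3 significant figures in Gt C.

980 Gt C

The sink rate constant is k = F₀/M₀ = 148.0/734.8 = 0.2014 yr⁻¹.
Solving dM/dt = F₁ − kM with M(0) = M₀ gives M(t) = F₁/k + (M₀ − F₁/k)·e^(−kt).
F₁/k = 209.7/0.2014 = 1041.1 Gt C; kt = 0.2014 × 7.99 = 1.609, e^(−kt) = 0.2000.
M(7.99) = 1041.1 + (734.8 − 1041.1) × 0.2000 = 1041.1 − 61.27 = 979.86 Gt C.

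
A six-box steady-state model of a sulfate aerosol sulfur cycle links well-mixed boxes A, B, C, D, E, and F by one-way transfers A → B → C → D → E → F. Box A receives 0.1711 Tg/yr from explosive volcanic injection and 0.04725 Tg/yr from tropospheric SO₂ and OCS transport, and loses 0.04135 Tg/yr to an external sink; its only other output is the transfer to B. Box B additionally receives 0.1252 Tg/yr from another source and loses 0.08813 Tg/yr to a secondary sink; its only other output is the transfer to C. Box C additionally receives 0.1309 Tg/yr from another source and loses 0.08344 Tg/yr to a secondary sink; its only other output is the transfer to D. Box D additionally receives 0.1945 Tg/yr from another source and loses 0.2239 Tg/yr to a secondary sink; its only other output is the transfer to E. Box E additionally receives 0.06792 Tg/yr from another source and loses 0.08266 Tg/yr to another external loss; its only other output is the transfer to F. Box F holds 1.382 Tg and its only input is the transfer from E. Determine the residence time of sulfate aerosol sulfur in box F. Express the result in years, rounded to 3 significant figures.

6.36 yr

Box A: F(A→B) = (0.1711 + 0.04725) − 0.04135 = 0.17700 Tg/yr.
Box B: F(B→C) = (0.17700 + 0.1252) − 0.08813 = 0.21407 Tg/yr.
Box C: F(C→D) = (0.21407 + 0.1309) − 0.08344 = 0.26153 Tg/yr.
Box D: F(D→E) = (0.26153 + 0.1945) − 0.2239 = 0.23213 Tg/yr.
Box E: F(E→F) = (0.23213 + 0.06792) − 0.08266 = 0.21739 Tg/yr.
Box F throughput = its input = 0.21739 Tg/yr; τ = 1.382 / 0.21739 = 6.357 yr.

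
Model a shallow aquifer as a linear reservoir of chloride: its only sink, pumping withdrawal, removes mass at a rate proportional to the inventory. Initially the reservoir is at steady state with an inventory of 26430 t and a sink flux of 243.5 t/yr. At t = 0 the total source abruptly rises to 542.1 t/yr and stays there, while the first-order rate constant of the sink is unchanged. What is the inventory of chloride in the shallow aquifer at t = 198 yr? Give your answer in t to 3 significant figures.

53600 t

Residence time τ = M₀/F₀ = 108.5 yr. The eventual steady state is M_∞ = M₀·(F₁/F₀) = 26430 × 542.1/243.5 = 58841 t.
The anomaly ΔM(t) = M(t) − M_∞ decays as ΔM₀·e^(−t/τ) with ΔM₀ = 26430 − 58841 = −32410 t.
At t = 198 yr, e^(−t/τ) = e^(−1.824) = 0.1614, so ΔM = −5229 t and M = 58841 − 5229 = 53611 t.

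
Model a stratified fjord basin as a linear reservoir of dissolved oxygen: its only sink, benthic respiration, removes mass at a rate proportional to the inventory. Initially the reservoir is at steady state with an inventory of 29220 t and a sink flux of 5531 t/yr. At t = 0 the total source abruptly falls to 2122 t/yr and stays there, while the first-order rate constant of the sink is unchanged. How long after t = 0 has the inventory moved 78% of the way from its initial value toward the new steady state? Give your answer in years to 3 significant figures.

8.00 yr

τ = M₀/F₀ = 29220/5531 = 5.283 yr.
The remaining gap fraction is e^(−t/τ); 78% covered ⇒ e^(−t/τ) = 0.220.
t = −τ ln(0.220) = 5.283 × 1.514 = 7.999 yr.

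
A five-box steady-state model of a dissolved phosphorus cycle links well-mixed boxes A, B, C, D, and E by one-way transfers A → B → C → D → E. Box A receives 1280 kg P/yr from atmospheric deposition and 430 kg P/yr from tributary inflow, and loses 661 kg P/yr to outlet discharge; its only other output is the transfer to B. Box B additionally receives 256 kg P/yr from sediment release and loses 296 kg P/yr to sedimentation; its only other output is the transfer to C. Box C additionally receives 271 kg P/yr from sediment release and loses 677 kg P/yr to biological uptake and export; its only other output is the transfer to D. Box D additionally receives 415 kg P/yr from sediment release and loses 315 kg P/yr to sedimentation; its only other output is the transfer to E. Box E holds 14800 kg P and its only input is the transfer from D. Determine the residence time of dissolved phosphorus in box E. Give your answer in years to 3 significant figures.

Box A: F(A→B) = (1280 + 430) − 661 = 1049.0 kg P/yr.
Box B: F(B→C) = (1049.0 + 256) − 296 = 1009.0 kg P/yr.
Box C: F(C→D) = (1009.0 + 271) − 677 = 603.00 kg P/yr.
Box D: F(D→E) = (603.00 + 415) − 315 = 703.00 kg P/yr.
Box E throughput = its input = 703.00 kg P/yr; τ = 14800 / 703.00 = 21.05 yr.

21.1 yr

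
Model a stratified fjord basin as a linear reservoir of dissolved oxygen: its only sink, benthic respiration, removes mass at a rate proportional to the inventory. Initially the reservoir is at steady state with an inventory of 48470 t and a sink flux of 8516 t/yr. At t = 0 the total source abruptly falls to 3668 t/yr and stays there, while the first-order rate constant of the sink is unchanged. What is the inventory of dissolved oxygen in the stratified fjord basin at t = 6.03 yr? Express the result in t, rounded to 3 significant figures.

The sink rate constant is k = F₀/M₀ = 8516/48470 = 0.1757 yr⁻¹.
Solving dM/dt = F₁ − kM with M(0) = M₀ gives M(t) = F₁/k + (M₀ − F₁/k)·e^(−kt).
F₁/k = 3668/0.1757 = 20877 t; kt = 0.1757 × 6.03 = 1.059, e^(−kt) = 0.3466.
M(6.03) = 20877 + (48470 − 20877) × 0.3466 = 20877 + 9565 = 30442 t.

30400 t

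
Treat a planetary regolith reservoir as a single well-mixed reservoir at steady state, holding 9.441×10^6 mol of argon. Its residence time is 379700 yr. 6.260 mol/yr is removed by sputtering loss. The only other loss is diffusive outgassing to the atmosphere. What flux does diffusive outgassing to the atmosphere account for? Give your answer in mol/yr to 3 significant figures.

18.6 mol/yr

Total removal F = M/τ = 9.441×10^6 / 379700 = 24.86 mol/yr.
Diffusive outgassing to the atmosphere = F − (6.260) = 24.86 − 6.260 = 18.60 mol/yr.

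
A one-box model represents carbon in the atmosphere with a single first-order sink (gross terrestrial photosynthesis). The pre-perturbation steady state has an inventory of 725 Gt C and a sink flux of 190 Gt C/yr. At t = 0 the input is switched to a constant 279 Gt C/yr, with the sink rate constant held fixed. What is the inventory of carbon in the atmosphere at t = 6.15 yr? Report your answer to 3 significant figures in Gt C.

997 Gt C

τ = M₀/F₀ = 725/190 = 3.816 yr; rate constant k = 1/τ.
New steady state M_∞ = F₁/k = F₁·τ = 279 × 3.816 = 1064.6 Gt C.
M(t) = M_∞ + (M₀ − M_∞)·e^(−t/τ); t/τ = 6.15/3.816 = 1.612, so e^(−t/τ) = 0.1995.
M(t) = 1064.6 − 339.6 × 0.1995 = 996.84 Gt C.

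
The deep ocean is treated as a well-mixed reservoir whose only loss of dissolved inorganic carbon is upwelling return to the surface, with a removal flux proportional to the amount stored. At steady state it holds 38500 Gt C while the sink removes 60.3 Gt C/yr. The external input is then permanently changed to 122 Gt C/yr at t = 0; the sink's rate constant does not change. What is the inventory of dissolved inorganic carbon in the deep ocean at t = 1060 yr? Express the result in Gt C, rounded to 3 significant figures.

τ = M₀/F₀ = 38500/60.3 = 638.5 yr; rate constant k = 1/τ.
New steady state M_∞ = F₁/k = F₁·τ = 122 × 638.5 = 77894 Gt C.
M(t) = M_∞ + (M₀ − M_∞)·e^(−t/τ); t/τ = 1060/638.5 = 1.660, so e^(−t/τ) = 0.1901.
M(t) = 77894 − 39390 × 0.1901 = 70405 Gt C.

70400 Gt C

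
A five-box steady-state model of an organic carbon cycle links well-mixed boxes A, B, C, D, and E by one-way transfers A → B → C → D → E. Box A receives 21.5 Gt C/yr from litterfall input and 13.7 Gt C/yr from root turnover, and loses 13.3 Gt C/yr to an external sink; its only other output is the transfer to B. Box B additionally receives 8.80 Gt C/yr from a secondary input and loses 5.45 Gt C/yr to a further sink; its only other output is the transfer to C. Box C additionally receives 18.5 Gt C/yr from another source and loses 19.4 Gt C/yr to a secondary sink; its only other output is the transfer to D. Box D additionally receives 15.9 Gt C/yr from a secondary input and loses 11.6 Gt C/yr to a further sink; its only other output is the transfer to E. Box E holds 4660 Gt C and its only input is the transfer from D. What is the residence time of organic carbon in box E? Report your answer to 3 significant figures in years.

163 yr

Box A: F(A→B) = (21.5 + 13.7) − 13.3 = 21.900 Gt C/yr.
Box B: F(B→C) = (21.900 + 8.80) − 5.45 = 25.250 Gt C/yr.
Box C: F(C→D) = (25.250 + 18.5) − 19.4 = 24.350 Gt C/yr.
Box D: F(D→E) = (24.350 + 15.9) − 11.6 = 28.650 Gt C/yr.
Box E throughput = its input = 28.650 Gt C/yr; τ = 4660 / 28.650 = 162.7 yr.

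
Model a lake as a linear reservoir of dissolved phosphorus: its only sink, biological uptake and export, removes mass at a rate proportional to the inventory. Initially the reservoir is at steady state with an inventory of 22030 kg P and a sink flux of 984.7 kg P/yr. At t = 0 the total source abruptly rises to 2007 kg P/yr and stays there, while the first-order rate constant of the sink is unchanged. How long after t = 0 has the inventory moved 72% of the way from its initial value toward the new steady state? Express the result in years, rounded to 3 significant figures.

τ = M₀/F₀ = 22030/984.7 = 22.37 yr.
The remaining gap fraction is e^(−t/τ); 72% covered ⇒ e^(−t/τ) = 0.280.
t = −τ ln(0.280) = 22.37 × 1.273 = 28.48 yr.

28.5 yr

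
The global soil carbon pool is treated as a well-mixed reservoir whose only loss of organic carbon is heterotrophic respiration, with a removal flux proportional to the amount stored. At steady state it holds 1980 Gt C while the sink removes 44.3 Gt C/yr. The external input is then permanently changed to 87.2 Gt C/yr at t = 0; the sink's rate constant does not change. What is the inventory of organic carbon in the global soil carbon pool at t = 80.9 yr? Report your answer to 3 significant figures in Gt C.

The sink rate constant is k = F₀/M₀ = 44.3/1980 = 0.02237 yr⁻¹.
Solving dM/dt = F₁ − kM with M(0) = M₀ gives M(t) = F₁/k + (M₀ − F₁/k)·e^(−kt).
F₁/k = 87.2/0.02237 = 3897.4 Gt C; kt = 0.02237 × 80.9 = 1.810, e^(−kt) = 0.1636.
M(80.9) = 3897.4 + (1980 − 3897.4) × 0.1636 = 3897.4 − 313.8 = 3583.6 Gt C.

3580 Gt C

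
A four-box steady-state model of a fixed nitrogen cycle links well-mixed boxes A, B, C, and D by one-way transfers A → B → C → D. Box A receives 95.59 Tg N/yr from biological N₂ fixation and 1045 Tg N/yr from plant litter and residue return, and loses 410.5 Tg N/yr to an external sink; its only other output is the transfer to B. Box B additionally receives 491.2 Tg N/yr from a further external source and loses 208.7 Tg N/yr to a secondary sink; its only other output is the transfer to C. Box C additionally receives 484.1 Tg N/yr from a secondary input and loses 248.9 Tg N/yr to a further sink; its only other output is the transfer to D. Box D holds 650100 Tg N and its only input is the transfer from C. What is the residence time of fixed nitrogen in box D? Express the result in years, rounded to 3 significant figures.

521 yr

Box A: F(A→B) = (95.59 + 1045) − 410.5 = 730.09 Tg N/yr.
Box B: F(B→C) = (730.09 + 491.2) − 208.7 = 1012.6 Tg N/yr.
Box C: F(C→D) = (1012.6 + 484.1) − 248.9 = 1247.8 Tg N/yr.
Box D throughput = its input = 1247.8 Tg N/yr; τ = 650100 / 1247.8 = 521.0 yr.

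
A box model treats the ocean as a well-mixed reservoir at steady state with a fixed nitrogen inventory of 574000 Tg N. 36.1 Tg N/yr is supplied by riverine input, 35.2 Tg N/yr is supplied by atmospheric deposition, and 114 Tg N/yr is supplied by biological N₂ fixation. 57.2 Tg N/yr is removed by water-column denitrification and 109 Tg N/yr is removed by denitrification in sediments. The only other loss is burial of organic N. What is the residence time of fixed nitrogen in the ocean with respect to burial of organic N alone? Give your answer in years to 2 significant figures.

At steady state ΣF_in = ΣF_out.
ΣF_in = 36.1 + 35.2 + 114 = 185.30 Tg N/yr.
Burial of organic N flux = ΣF_in − (57.2 + 109) = 185.30 − 166.2 = 19.10 Tg N/yr.
τ = M / F = 574000 / 19.10 = 30050 yr.

30000 yr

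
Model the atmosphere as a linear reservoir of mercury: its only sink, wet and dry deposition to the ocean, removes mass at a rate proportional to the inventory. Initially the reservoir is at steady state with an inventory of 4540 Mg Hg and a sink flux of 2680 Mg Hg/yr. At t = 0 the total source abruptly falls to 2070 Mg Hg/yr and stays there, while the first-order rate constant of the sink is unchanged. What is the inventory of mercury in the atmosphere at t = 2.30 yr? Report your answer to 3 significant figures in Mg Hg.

Residence time τ = M₀/F₀ = 1.694 yr. The eventual steady state is M_∞ = M₀·(F₁/F₀) = 4540 × 2070/2680 = 3506.6 Mg Hg.
The anomaly ΔM(t) = M(t) − M_∞ decays as ΔM₀·e^(−t/τ) with ΔM₀ = 4540 − 3506.6 = 1033 Mg Hg.
At t = 2.30 yr, e^(−t/τ) = e^(−1.358) = 0.2572, so ΔM = 265.8 Mg Hg and M = 3506.6 + 265.8 = 3772.5 Mg Hg.

3770 Mg Hg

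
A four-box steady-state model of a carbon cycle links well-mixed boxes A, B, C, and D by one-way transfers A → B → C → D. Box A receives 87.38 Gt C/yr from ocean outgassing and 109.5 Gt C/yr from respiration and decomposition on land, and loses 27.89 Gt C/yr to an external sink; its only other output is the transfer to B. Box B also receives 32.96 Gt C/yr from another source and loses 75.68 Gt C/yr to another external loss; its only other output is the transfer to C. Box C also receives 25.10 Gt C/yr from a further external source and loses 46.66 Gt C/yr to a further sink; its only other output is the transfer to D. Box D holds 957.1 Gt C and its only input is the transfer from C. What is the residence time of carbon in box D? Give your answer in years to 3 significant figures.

Box A: F(A→B) = (87.38 + 109.5) − 27.89 = 168.99 Gt C/yr.
Box B: F(B→C) = (168.99 + 32.96) − 75.68 = 126.27 Gt C/yr.
Box C: F(C→D) = (126.27 + 25.10) − 46.66 = 104.71 Gt C/yr.
Box D throughput = its input = 104.71 Gt C/yr; τ = 957.1 / 104.71 = 9.140 yr.

9.14 yr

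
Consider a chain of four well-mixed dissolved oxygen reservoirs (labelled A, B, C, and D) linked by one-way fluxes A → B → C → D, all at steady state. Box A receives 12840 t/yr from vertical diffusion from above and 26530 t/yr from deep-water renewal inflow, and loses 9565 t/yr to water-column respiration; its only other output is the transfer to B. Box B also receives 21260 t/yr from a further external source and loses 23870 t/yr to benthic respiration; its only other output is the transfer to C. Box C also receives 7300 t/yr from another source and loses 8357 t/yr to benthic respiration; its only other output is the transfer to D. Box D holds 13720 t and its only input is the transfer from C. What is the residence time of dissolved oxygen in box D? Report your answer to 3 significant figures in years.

0.525 yr

Box A: F(A→B) = (12840 + 26530) − 9565 = 29805 t/yr.
Box B: F(B→C) = (29805 + 21260) − 23870 = 27195 t/yr.
Box C: F(C→D) = (27195 + 7300) − 8357 = 26138 t/yr.
Box D throughput = its input = 26138 t/yr; τ = 13720 / 26138 = 0.5249 yr.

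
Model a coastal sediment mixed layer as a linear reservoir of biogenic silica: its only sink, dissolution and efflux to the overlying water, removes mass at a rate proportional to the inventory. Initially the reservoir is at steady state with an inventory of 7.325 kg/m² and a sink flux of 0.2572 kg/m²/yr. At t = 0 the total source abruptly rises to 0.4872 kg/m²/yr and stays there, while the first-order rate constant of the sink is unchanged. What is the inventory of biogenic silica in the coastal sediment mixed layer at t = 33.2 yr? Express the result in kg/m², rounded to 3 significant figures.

τ = M₀/F₀ = 7.325/0.2572 = 28.48 yr; rate constant k = 1/τ.
New steady state M_∞ = F₁/k = F₁·τ = 0.4872 × 28.48 = 13.875 kg/m².
M(t) = M_∞ + (M₀ − M_∞)·e^(−t/τ); t/τ = 33.2/28.48 = 1.166, so e^(−t/τ) = 0.3117.
M(t) = 13.875 − 6.550 × 0.3117 = 11.834 kg/m².

11.8 kg/m²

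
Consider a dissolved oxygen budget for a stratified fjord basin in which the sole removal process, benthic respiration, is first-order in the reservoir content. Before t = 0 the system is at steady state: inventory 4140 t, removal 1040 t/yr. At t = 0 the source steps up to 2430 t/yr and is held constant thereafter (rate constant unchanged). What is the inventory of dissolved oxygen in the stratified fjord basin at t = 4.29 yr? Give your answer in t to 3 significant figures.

7790 t

Residence time τ = M₀/F₀ = 3.981 yr. The eventual steady state is M_∞ = M₀·(F₁/F₀) = 4140 × 2430/1040 = 9673.3 t.
The anomaly ΔM(t) = M(t) − M_∞ decays as ΔM₀·e^(−t/τ) with ΔM₀ = 4140 − 9673.3 = −5533 t.
At t = 4.29 yr, e^(−t/τ) = e^(−1.078) = 0.3404, so ΔM = −1883 t and M = 9673.3 − 1883 = 7789.8 t.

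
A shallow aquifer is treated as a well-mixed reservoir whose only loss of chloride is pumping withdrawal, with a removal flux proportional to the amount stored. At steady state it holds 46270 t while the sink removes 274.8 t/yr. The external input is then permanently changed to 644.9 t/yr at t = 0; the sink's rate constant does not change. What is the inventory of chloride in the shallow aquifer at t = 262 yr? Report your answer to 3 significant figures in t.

95400 t

Residence time τ = M₀/F₀ = 168.4 yr. The eventual steady state is M_∞ = M₀·(F₁/F₀) = 46270 × 644.9/274.8 = 108590 t.
The anomaly ΔM(t) = M(t) − M_∞ decays as ΔM₀·e^(−t/τ) with ΔM₀ = 46270 − 108590 = −62320 t.
At t = 262 yr, e^(−t/τ) = e^(−1.556) = 0.2110, so ΔM = −13150 t and M = 108590 − 13150 = 95439 t.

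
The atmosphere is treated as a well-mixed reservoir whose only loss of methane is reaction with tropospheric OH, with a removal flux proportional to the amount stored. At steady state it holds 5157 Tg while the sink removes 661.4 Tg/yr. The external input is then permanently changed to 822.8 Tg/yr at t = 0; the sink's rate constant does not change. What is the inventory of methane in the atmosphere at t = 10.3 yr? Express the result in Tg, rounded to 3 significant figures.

6080 Tg

Residence time τ = M₀/F₀ = 7.797 yr. The eventual steady state is M_∞ = M₀·(F₁/F₀) = 5157 × 822.8/661.4 = 6415.5 Tg.
The anomaly ΔM(t) = M(t) − M_∞ decays as ΔM₀·e^(−t/τ) with ΔM₀ = 5157 − 6415.5 = −1258 Tg.
At t = 10.3 yr, e^(−t/τ) = e^(−1.321) = 0.2669, so ΔM = −335.8 Tg and M = 6415.5 − 335.8 = 6079.6 Tg.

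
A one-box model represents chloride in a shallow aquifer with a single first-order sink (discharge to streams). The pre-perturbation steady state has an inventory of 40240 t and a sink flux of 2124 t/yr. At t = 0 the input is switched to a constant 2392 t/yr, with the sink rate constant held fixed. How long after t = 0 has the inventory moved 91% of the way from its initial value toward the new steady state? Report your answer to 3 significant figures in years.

τ = M₀/F₀ = 40240/2124 = 18.95 yr.
The remaining gap fraction is e^(−t/τ); 91% covered ⇒ e^(−t/τ) = 0.0900.
t = −τ ln(0.0900) = 18.95 × 2.408 = 45.62 yr.

45.6 yr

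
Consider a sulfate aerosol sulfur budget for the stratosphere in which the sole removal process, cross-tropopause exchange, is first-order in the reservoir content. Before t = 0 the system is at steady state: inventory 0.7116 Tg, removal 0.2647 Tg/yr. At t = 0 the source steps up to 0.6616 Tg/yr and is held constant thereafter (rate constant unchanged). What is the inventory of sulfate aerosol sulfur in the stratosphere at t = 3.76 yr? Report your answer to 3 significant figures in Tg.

Residence time τ = M₀/F₀ = 2.688 yr. The eventual steady state is M_∞ = M₀·(F₁/F₀) = 0.7116 × 0.6616/0.2647 = 1.7786 Tg.
The anomaly ΔM(t) = M(t) − M_∞ decays as ΔM₀·e^(−t/τ) with ΔM₀ = 0.7116 − 1.7786 = −1.067 Tg.
At t = 3.76 yr, e^(−t/τ) = e^(−1.399) = 0.2469, so ΔM = −0.2635 Tg and M = 1.7786 − 0.2635 = 1.5151 Tg.

1.52 Tg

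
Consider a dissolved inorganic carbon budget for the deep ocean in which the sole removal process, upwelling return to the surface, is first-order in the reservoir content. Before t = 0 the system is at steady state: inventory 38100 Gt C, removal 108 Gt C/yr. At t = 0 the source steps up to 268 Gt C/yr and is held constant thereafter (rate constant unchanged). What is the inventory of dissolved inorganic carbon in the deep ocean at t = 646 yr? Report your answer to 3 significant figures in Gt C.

τ = M₀/F₀ = 38100/108 = 352.8 yr; rate constant k = 1/τ.
New steady state M_∞ = F₁/k = F₁·τ = 268 × 352.8 = 94544 Gt C.
M(t) = M_∞ + (M₀ − M_∞)·e^(−t/τ); t/τ = 646/352.8 = 1.831, so e^(−t/τ) = 0.1602.
M(t) = 94544 − 56440 × 0.1602 = 85501 Gt C.

85500 Gt C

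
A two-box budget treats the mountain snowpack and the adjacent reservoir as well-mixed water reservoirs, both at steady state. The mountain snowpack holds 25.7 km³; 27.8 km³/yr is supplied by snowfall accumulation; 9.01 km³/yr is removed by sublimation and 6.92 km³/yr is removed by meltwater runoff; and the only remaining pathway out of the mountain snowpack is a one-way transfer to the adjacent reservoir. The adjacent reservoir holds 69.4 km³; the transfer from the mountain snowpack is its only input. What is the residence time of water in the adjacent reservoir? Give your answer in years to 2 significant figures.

Balance the mountain snowpack: ΣF_in = 27.800 km³/yr.
Transfer to the adjacent reservoir = ΣF_in − (9.01 + 6.92) = 11.870 km³/yr.
At steady state the output of the adjacent reservoir equals its input, 11.870 km³/yr.
τ = M / F = 69.4 / 11.870 = 5.847 yr.

5.8 yr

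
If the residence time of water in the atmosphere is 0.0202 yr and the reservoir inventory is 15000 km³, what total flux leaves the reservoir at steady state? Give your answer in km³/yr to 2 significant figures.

F = M / τ = 15000 / 0.0202 = 742600 km³/yr.

740000 km³/yr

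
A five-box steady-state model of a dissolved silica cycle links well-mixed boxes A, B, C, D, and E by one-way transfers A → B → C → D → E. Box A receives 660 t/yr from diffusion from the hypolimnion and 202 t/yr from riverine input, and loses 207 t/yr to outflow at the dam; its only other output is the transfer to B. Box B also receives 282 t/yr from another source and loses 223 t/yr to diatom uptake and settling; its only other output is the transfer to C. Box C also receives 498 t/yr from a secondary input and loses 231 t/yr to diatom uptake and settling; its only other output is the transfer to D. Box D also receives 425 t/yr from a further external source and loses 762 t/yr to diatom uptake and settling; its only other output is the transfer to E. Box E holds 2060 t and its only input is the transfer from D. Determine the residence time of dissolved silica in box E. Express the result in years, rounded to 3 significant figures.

Box A: F(A→B) = (660 + 202) − 207 = 655.00 t/yr.
Box B: F(B→C) = (655.00 + 282) − 223 = 714.00 t/yr.
Box C: F(C→D) = (714.00 + 498) − 231 = 981.00 t/yr.
Box D: F(D→E) = (981.00 + 425) − 762 = 644.00 t/yr.
Box E throughput = its input = 644.00 t/yr; τ = 2060 / 644.00 = 3.199 yr.

3.20 yr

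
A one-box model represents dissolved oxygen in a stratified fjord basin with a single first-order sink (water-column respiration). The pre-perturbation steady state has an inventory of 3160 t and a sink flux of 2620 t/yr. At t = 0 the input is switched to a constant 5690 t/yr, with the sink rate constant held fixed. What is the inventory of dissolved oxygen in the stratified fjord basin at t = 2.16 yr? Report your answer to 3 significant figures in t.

The sink rate constant is k = F₀/M₀ = 2620/3160 = 0.8291 yr⁻¹.
Solving dM/dt = F₁ − kM with M(0) = M₀ gives M(t) = F₁/k + (M₀ − F₁/k)·e^(−kt).
F₁/k = 5690/0.8291 = 6862.7 t; kt = 0.8291 × 2.16 = 1.791, e^(−kt) = 0.1668.
M(2.16) = 6862.7 + (3160 − 6862.7) × 0.1668 = 6862.7 − 617.7 = 6245.1 t.

6250 t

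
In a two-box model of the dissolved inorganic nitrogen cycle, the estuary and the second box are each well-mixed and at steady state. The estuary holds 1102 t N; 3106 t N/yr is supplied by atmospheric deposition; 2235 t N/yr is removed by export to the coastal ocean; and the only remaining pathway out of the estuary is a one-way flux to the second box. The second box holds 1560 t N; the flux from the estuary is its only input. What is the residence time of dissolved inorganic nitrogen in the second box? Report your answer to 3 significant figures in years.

1.79 yr

Balance the estuary: ΣF_in = 3106.0 t N/yr.
Flux to the second box = ΣF_in − (2235) = 871.00 t N/yr.
At steady state the output of the second box equals its input, 871.00 t N/yr.
τ = M / F = 1560 / 871.00 = 1.791 yr.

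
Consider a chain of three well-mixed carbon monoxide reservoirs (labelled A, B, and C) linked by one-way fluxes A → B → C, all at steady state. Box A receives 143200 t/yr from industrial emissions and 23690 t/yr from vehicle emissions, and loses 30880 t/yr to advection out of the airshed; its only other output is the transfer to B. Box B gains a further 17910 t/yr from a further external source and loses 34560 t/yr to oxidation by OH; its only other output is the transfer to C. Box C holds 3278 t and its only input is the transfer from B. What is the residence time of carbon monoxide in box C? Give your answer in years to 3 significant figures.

0.0275 yr

Box A: F(A→B) = (143200 + 23690) − 30880 = 136010 t/yr.
Box B: F(B→C) = (136010 + 17910) − 34560 = 119360 t/yr.
Box C throughput = its input = 119360 t/yr; τ = 3278 / 119360 = 0.02746 yr.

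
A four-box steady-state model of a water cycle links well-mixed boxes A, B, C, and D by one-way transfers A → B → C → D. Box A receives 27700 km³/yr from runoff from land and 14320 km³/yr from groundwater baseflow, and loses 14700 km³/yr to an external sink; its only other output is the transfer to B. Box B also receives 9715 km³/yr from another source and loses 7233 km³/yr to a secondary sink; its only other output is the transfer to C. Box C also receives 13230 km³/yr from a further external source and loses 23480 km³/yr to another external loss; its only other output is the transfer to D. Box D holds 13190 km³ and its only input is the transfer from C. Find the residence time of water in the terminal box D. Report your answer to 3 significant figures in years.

Box A: F(A→B) = (27700 + 14320) − 14700 = 27320 km³/yr.
Box B: F(B→C) = (27320 + 9715) − 7233 = 29802 km³/yr.
Box C: F(C→D) = (29802 + 13230) − 23480 = 19552 km³/yr.
Box D throughput = its input = 19552 km³/yr; τ = 13190 / 19552 = 0.6746 yr.

0.675 yr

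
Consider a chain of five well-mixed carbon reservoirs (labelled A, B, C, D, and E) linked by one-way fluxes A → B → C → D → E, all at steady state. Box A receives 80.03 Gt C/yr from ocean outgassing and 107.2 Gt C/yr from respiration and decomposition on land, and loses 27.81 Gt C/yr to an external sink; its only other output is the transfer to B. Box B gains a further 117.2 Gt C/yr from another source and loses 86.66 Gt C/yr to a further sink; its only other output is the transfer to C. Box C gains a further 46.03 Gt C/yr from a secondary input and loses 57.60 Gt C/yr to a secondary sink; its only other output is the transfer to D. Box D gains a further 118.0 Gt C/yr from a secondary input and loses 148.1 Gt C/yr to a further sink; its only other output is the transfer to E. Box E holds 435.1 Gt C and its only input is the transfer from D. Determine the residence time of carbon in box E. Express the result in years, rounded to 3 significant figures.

2.93 yr

Box A: F(A→B) = (80.03 + 107.2) − 27.81 = 159.42 Gt C/yr.
Box B: F(B→C) = (159.42 + 117.2) − 86.66 = 189.96 Gt C/yr.
Box C: F(C→D) = (189.96 + 46.03) − 57.60 = 178.39 Gt C/yr.
Box D: F(D→E) = (178.39 + 118.0) − 148.1 = 148.29 Gt C/yr.
Box E throughput = its input = 148.29 Gt C/yr; τ = 435.1 / 148.29 = 2.934 yr.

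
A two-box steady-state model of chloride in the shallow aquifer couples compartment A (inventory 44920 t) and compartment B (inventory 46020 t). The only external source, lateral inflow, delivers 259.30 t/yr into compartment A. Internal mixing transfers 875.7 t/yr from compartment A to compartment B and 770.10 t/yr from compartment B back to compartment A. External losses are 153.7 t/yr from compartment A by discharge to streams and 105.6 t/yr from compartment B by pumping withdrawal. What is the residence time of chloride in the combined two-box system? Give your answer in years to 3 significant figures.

Residence time in the combined system uses the total inventory and the total *external* removal — internal exchanges between the two boxes cancel.
M_total = 44920 + 46020 = 90940 t.
ΣF_external_out = 153.7 + 105.6 = 259.30 t/yr.
τ = M_total / ΣF_ext = 90940 / 259.30 = 350.7 yr.

351 yr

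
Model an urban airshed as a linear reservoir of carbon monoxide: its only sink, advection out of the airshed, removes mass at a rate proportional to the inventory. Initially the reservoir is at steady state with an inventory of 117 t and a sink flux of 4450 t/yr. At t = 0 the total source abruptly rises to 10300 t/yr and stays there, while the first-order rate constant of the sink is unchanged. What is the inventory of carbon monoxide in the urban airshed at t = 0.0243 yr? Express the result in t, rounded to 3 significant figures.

210 t

τ = M₀/F₀ = 117/4450 = 0.02629 yr; rate constant k = 1/τ.
New steady state M_∞ = F₁/k = F₁·τ = 10300 × 0.02629 = 270.81 t.
M(t) = M_∞ + (M₀ − M_∞)·e^(−t/τ); t/τ = 0.0243/0.02629 = 0.9242, so e^(−t/τ) = 0.3968.
M(t) = 270.81 − 153.8 × 0.3968 = 209.77 t.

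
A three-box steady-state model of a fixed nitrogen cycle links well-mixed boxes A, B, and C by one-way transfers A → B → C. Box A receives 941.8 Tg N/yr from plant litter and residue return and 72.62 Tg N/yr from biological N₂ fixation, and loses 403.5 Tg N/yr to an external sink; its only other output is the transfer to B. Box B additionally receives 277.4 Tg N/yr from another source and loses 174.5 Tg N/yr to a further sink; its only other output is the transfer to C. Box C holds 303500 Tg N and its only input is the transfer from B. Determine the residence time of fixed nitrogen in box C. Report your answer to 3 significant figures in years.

Box A: F(A→B) = (941.8 + 72.62) − 403.5 = 610.92 Tg N/yr.
Box B: F(B→C) = (610.92 + 277.4) − 174.5 = 713.82 Tg N/yr.
Box C throughput = its input = 713.82 Tg N/yr; τ = 303500 / 713.82 = 425.2 yr.

425 yr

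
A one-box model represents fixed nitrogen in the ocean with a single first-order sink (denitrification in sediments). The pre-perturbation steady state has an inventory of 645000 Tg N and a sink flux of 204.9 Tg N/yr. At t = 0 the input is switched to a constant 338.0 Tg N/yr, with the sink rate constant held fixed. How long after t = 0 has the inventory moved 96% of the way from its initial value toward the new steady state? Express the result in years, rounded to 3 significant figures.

10100 yr

τ = M₀/F₀ = 645000/204.9 = 3148 yr.
The remaining gap fraction is e^(−t/τ); 96% covered ⇒ e^(−t/τ) = 0.0400.
t = −τ ln(0.0400) = 3148 × 3.219 = 10130 yr.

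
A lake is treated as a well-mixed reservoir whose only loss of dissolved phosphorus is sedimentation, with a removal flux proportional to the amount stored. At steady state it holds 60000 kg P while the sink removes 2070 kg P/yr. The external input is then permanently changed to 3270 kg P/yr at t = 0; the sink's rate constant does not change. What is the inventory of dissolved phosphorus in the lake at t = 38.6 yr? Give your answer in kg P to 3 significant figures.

The sink rate constant is k = F₀/M₀ = 2070/60000 = 0.03450 yr⁻¹.
Solving dM/dt = F₁ − kM with M(0) = M₀ gives M(t) = F₁/k + (M₀ − F₁/k)·e^(−kt).
F₁/k = 3270/0.03450 = 94783 kg P; kt = 0.03450 × 38.6 = 1.332, e^(−kt) = 0.2640.
M(38.6) = 94783 + (60000 − 94783) × 0.2640 = 94783 − 9184 = 85599 kg P.

85600 kg P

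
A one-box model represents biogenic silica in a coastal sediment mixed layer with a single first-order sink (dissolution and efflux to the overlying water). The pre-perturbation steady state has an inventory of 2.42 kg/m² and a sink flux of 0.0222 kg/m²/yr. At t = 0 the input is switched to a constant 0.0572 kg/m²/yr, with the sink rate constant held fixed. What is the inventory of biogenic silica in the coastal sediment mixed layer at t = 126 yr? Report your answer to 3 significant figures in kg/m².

τ = M₀/F₀ = 2.42/0.0222 = 109.0 yr; rate constant k = 1/τ.
New steady state M_∞ = F₁/k = F₁·τ = 0.0572 × 109.0 = 6.2353 kg/m².
M(t) = M_∞ + (M₀ − M_∞)·e^(−t/τ); t/τ = 126/109.0 = 1.156, so e^(−t/τ) = 0.3148.
M(t) = 6.2353 − 3.815 × 0.3148 = 5.0343 kg/m².

5.03 kg/m²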